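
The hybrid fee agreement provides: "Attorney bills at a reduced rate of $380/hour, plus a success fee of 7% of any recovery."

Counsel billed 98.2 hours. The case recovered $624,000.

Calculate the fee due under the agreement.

$80,996.00

Hourly: 98.2 × $380 = $37,316.00
Success fee: 7% of $624,000 = $43,680.00
Total: $37,316.00 + $43,680.00 = $80,996.00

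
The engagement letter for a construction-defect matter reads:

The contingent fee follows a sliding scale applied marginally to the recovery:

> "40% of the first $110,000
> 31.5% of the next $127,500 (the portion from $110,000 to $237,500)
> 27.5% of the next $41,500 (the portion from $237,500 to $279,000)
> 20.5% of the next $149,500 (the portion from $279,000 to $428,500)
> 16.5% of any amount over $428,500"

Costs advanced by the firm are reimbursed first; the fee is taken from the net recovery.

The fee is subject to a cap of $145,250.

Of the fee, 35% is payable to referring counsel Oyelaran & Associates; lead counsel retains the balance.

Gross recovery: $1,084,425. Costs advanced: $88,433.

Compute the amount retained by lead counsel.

$94,412.50

Fee base (net of costs): $1,084,425 − $88,433 = $995,992
First $110,000 at 40% = $44,000.00
Next $127,500 at 31.5% = $40,162.50
Next $41,500 at 27.5% = $11,412.50
Next $149,500 at 20.5% = $30,647.50
Remaining $567,492 at 16.5% = $93,636.18
Fee: $44,000.00 + $40,162.50 + $11,412.50 + $30,647.50 + $93,636.18 = $219,858.68
$219,858.68 exceeds the $145,250 cap, so the fee is capped at $145,250.00.
Referral share: 35% of $145,250.00 = $50,837.50; lead counsel retains $145,250.00 − $50,837.50 = $94,412.50.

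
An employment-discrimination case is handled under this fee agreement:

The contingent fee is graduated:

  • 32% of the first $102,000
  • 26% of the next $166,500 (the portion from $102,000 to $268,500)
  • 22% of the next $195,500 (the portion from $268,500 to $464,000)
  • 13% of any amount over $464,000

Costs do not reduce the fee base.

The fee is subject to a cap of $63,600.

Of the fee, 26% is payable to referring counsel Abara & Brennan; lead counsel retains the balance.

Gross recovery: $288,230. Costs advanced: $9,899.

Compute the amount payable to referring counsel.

Fee base is the gross recovery, $288,230; costs are reimbursed separately.
First $102,000 at 32% = $32,640.00
Next $166,500 at 26% = $43,290.00
Remaining $19,730 at 22% = $4,340.60
Fee: $32,640.00 + $43,290.00 + $4,340.60 = $80,270.60
$80,270.60 exceeds the $63,600 cap, so the fee is capped at $63,600.00.
Referral share: 26% of $63,600.00 = $16,536.00; lead counsel retains $63,600.00 − $16,536.00 = $47,064.00.

$16,536.00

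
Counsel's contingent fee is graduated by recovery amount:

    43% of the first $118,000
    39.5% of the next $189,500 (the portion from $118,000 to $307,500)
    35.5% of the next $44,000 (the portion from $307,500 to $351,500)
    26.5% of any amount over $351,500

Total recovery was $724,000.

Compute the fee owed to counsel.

$239,925.00

First $118,000 at 43% = $50,740.00
Next $189,500 at 39.5% = $74,852.50
Next $44,000 at 35.5% = $15,620.00
Remaining $372,500 at 26.5% = $98,712.50
Fee: $50,740.00 + $74,852.50 + $15,620.00 + $98,712.50 = $239,925.00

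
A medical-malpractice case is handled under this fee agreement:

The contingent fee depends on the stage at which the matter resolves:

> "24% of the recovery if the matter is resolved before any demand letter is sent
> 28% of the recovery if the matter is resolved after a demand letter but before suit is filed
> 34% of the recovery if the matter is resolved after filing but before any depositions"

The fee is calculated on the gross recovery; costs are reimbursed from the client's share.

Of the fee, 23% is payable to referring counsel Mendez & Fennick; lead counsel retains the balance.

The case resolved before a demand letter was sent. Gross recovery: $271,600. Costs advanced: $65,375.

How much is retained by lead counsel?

Fee base is the gross recovery, $271,600; costs are reimbursed separately.
The matter resolved before a demand letter was sent, so the 24% rate applies.
$271,600 × 24% = $65,184.00
Referral share: 23% of $65,184.00 = $14,992.32; lead counsel retains $65,184.00 − $14,992.32 = $50,191.68.

$50,191.68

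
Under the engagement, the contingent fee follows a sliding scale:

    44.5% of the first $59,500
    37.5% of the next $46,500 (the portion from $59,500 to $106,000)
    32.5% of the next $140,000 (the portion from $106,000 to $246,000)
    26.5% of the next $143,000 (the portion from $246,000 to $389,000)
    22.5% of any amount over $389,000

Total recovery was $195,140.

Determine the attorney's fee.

$72,885.50

First $59,500 at 44.5% = $26,477.50
Next $46,500 at 37.5% = $17,437.50
Remaining $89,140 at 32.5% = $28,970.50
Fee: $26,477.50 + $17,437.50 + $28,970.50 = $72,885.50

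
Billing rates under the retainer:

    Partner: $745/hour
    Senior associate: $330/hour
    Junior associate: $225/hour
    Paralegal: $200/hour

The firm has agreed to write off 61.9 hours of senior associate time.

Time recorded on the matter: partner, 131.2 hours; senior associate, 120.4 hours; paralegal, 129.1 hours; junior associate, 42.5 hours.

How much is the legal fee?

$152,431.50

Partner: 131.2 × $745 = $97,744.00
Senior associate: 120.4 × $330 = $39,732.00
Junior associate: 42.5 × $225 = $9,562.50
Paralegal: 129.1 × $200 = $25,820.00
Subtotal: $172,858.50
Write-off: 61.9 × $330 = $20,427.00
Total: $172,858.50 − $20,427.00 = $152,431.50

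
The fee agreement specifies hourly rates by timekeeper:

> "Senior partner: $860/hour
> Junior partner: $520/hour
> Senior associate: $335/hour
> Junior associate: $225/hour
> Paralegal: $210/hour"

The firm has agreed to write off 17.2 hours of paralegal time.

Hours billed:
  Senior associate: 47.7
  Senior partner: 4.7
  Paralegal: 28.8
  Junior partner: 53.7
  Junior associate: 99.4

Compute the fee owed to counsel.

$72,746.50

Senior partner: 4.7 × $860 = $4,042.00
Junior partner: 53.7 × $520 = $27,924.00
Senior associate: 47.7 × $335 = $15,979.50
Junior associate: 99.4 × $225 = $22,365.00
Paralegal: 28.8 × $210 = $6,048.00
Subtotal: $76,358.50
Write-off: 17.2 × $210 = $3,612.00
Total: $76,358.50 − $3,612.00 = $72,746.50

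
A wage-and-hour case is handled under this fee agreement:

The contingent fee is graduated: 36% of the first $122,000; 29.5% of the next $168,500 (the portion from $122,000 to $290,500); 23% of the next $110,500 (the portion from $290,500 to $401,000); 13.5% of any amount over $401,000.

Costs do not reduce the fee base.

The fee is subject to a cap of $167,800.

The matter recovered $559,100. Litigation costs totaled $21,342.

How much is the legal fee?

Fee base is the gross recovery, $559,100; costs are reimbursed separately.
First $122,000 at 36% = $43,920.00
Next $168,500 at 29.5% = $49,707.50
Next $110,500 at 23% = $25,415.00
Remaining $158,100 at 13.5% = $21,343.50
Fee: $43,920.00 + $49,707.50 + $25,415.00 + $21,343.50 = $140,386.00
$140,386.00 is under the $167,800 cap.

$140,386.00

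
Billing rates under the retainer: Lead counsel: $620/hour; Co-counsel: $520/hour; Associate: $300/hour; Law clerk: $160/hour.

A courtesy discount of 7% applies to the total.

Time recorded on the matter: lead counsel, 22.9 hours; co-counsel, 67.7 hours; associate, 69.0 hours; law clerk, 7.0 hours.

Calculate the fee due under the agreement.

Lead counsel: 22.9 × $620 = $14,198.00
Co-counsel: 67.7 × $520 = $35,204.00
Associate: 69.0 × $300 = $20,700.00
Law clerk: 7.0 × $160 = $1,120.00
Subtotal: $71,222.00
Less 7% discount: −$4,985.54
Total: $71,222.00 − $4,985.54 = $66,236.46

$66,236.46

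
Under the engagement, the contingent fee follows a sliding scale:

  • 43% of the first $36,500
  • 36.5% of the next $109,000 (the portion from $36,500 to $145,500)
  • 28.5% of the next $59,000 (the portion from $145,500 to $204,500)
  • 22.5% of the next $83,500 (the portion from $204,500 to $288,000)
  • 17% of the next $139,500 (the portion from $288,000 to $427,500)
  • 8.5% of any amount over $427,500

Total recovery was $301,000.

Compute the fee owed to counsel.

First $36,500 at 43% = $15,695.00
Next $109,000 at 36.5% = $39,785.00
Next $59,000 at 28.5% = $16,815.00
Next $83,500 at 22.5% = $18,787.50
Remaining $13,000 at 17% = $2,210.00
Fee: $15,695.00 + $39,785.00 + $16,815.00 + $18,787.50 + $2,210.00 = $93,292.50

$93,292.50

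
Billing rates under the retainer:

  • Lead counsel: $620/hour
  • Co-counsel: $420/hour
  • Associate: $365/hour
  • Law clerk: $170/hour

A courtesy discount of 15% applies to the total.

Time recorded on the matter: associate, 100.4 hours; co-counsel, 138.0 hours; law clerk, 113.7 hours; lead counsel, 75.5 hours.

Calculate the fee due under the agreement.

$136,633.25

Lead counsel: 75.5 × $620 = $46,810.00
Co-counsel: 138.0 × $420 = $57,960.00
Associate: 100.4 × $365 = $36,646.00
Law clerk: 113.7 × $170 = $19,329.00
Subtotal: $160,745.00
Less 15% discount: −$24,111.75
Total: $160,745.00 − $24,111.75 = $136,633.25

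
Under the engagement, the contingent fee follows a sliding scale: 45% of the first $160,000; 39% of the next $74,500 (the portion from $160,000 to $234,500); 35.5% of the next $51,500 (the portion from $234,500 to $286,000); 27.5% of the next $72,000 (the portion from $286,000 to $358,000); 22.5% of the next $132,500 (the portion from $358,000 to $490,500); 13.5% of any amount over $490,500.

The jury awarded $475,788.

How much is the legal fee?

$165,639.80

First $160,000 at 45% = $72,000.00
Next $74,500 at 39% = $29,055.00
Next $51,500 at 35.5% = $18,282.50
Next $72,000 at 27.5% = $19,800.00
Remaining $117,788 at 22.5% = $26,502.30
Fee: $72,000.00 + $29,055.00 + $18,282.50 + $19,800.00 + $26,502.30 = $165,639.80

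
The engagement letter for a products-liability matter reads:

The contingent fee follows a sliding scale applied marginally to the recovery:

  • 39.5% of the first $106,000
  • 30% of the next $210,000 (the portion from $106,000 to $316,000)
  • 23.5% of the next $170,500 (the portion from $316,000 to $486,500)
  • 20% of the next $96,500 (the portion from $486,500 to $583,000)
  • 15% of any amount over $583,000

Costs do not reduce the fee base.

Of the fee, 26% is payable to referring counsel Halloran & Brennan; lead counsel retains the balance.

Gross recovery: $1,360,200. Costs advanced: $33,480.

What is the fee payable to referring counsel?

Fee base is the gross recovery, $1,360,200; costs are reimbursed separately.
First $106,000 at 39.5% = $41,870.00
Next $210,000 at 30% = $63,000.00
Next $170,500 at 23.5% = $40,067.50
Next $96,500 at 20% = $19,300.00
Remaining $777,200 at 15% = $116,580.00
Fee: $41,870.00 + $63,000.00 + $40,067.50 + $19,300.00 + $116,580.00 = $280,817.50
Referral share: 26% of $280,817.50 = $73,012.55; lead counsel retains $280,817.50 − $73,012.55 = $207,804.95.

$73,012.55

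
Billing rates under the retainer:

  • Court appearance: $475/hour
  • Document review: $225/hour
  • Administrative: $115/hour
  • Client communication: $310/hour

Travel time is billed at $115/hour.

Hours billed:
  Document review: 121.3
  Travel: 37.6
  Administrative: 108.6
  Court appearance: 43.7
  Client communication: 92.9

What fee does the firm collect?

Court appearance: 43.7 × $475 = $20,757.50
Document review: 121.3 × $225 = $27,292.50
Administrative: 108.6 × $115 = $12,489.00
Client communication: 92.9 × $310 = $28,799.00
Subtotal: $20,757.50 + $27,292.50 + $12,489.00 + $28,799.00 = $89,338.00
Travel: 37.6 × $115 = $4,324.00
Total: $89,338.00 + $4,324.00 = $93,662.00

$93,662.00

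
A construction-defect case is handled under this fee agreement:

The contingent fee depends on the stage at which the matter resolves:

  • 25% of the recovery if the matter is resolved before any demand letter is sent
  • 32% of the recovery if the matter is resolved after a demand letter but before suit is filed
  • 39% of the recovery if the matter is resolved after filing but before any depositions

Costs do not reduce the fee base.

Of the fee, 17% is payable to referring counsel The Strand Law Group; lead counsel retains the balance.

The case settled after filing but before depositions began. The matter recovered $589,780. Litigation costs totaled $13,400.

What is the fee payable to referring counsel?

$39,102.41

Fee base is the gross recovery, $589,780; costs are reimbursed separately.
The matter settled after filing but before depositions began, so the 39% rate applies.
$589,780 × 39% = $230,014.20
Referral share: 17% of $230,014.20 = $39,102.41; lead counsel retains $230,014.20 − $39,102.41 = $190,911.79.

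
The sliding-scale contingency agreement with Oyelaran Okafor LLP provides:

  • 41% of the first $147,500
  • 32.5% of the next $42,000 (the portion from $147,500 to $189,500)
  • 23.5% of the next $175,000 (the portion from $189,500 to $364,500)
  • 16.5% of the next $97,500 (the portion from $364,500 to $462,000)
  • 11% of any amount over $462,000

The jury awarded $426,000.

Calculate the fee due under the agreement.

First $147,500 at 41% = $60,475.00
Next $42,000 at 32.5% = $13,650.00
Next $175,000 at 23.5% = $41,125.00
Remaining $61,500 at 16.5% = $10,147.50
Fee: $60,475.00 + $13,650.00 + $41,125.00 + $10,147.50 = $125,397.50

$125,397.50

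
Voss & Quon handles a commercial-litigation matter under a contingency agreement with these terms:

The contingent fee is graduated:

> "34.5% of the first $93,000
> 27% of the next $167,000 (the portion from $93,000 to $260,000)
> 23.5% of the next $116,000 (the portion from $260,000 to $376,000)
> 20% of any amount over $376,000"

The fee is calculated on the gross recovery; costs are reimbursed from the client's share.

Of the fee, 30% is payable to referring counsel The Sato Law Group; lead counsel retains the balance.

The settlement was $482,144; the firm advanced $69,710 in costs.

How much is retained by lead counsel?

Fee base is the gross recovery, $482,144; costs are reimbursed separately.
First $93,000 at 34.5% = $32,085.00
Next $167,000 at 27% = $45,090.00
Next $116,000 at 23.5% = $27,260.00
Remaining $106,144 at 20% = $21,228.80
Fee: $32,085.00 + $45,090.00 + $27,260.00 + $21,228.80 = $125,663.80
Referral share: 30% of $125,663.80 = $37,699.14; lead counsel retains $125,663.80 − $37,699.14 = $87,964.66.

$87,964.66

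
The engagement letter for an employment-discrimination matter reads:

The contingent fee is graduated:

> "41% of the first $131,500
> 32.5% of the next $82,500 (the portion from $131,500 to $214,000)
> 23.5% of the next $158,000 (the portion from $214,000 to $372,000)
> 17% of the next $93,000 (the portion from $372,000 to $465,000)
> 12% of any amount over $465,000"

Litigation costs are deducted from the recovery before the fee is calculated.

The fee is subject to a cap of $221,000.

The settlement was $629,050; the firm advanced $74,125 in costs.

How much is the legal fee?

$144,458.50

Fee base (net of costs): $629,050 − $74,125 = $554,925
First $131,500 at 41% = $53,915.00
Next $82,500 at 32.5% = $26,812.50
Next $158,000 at 23.5% = $37,130.00
Next $93,000 at 17% = $15,810.00
Remaining $89,925 at 12% = $10,791.00
Fee: $53,915.00 + $26,812.50 + $37,130.00 + $15,810.00 + $10,791.00 = $144,458.50
$144,458.50 is under the $221,000 cap.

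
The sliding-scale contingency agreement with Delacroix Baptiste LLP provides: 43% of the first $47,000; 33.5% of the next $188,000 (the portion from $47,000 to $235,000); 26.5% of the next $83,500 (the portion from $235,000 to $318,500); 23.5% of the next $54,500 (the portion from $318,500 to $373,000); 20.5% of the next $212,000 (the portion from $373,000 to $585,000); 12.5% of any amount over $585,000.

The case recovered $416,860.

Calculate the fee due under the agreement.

$127,116.30

First $47,000 at 43% = $20,210.00
Next $188,000 at 33.5% = $62,980.00
Next $83,500 at 26.5% = $22,127.50
Next $54,500 at 23.5% = $12,807.50
Remaining $43,860 at 20.5% = $8,991.30
Fee: $20,210.00 + $62,980.00 + $22,127.50 + $12,807.50 + $8,991.30 = $127,116.30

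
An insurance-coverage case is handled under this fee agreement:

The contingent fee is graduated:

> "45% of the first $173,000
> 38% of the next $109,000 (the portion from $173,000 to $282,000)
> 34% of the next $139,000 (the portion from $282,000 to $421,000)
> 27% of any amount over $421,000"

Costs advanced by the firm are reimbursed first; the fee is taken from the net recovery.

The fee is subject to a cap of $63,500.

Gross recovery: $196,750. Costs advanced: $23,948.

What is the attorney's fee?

$63,500.00

Fee base (net of costs): $196,750 − $23,948 = $172,802
First $172,802 at 45% = $77,760.90
$77,760.90 exceeds the $63,500 cap, so the fee is capped at $63,500.00.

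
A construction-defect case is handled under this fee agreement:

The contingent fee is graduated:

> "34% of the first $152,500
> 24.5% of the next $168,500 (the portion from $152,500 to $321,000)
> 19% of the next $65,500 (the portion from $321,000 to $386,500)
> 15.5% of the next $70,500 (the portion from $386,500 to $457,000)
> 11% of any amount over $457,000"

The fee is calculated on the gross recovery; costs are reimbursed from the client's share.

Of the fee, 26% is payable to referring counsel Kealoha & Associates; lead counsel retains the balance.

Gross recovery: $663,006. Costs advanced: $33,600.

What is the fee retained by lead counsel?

Fee base is the gross recovery, $663,006; costs are reimbursed separately.
First $152,500 at 34% = $51,850.00
Next $168,500 at 24.5% = $41,282.50
Next $65,500 at 19% = $12,445.00
Next $70,500 at 15.5% = $10,927.50
Remaining $206,006 at 11% = $22,660.66
Fee: $51,850.00 + $41,282.50 + $12,445.00 + $10,927.50 + $22,660.66 = $139,165.66
Referral share: 26% of $139,165.66 = $36,183.07; lead counsel retains $139,165.66 − $36,183.07 = $102,982.59.

$102,982.59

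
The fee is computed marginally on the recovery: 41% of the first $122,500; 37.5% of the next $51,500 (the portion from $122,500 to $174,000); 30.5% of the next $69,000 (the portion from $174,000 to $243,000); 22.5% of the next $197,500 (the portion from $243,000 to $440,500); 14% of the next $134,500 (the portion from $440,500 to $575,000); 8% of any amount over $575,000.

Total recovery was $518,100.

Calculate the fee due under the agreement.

$145,884.00

First $122,500 at 41% = $50,225.00
Next $51,500 at 37.5% = $19,312.50
Next $69,000 at 30.5% = $21,045.00
Next $197,500 at 22.5% = $44,437.50
Remaining $77,600 at 14% = $10,864.00
Fee: $50,225.00 + $19,312.50 + $21,045.00 + $44,437.50 + $10,864.00 = $145,884.00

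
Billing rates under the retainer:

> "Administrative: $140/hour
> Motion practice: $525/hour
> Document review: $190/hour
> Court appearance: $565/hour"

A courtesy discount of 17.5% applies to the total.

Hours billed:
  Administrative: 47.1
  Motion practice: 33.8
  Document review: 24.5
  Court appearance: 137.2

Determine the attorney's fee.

$87,872.40

Administrative: 47.1 × $140 = $6,594.00
Motion practice: 33.8 × $525 = $17,745.00
Document review: 24.5 × $190 = $4,655.00
Court appearance: 137.2 × $565 = $77,518.00
Subtotal: $106,512.00
Less 17.5% discount: −$18,639.60
Total: $106,512.00 − $18,639.60 = $87,872.40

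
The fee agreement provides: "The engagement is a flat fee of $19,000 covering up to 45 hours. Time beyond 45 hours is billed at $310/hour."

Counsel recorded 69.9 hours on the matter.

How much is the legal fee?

Flat fee: $19,000.00
Excess hours: 69.9 − 45 = 24.9
Overrun: 24.9 × $310 = $7,719.00
Total: $19,000.00 + $7,719.00 = $26,719.00

$26,719.00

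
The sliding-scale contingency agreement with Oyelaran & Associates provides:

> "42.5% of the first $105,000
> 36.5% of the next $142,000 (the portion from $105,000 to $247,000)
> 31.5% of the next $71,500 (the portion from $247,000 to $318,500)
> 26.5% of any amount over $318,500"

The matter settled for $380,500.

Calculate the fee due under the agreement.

$135,407.50

First $105,000 at 42.5% = $44,625.00
Next $142,000 at 36.5% = $51,830.00
Next $71,500 at 31.5% = $22,522.50
Remaining $62,000 at 26.5% = $16,430.00
Fee: $44,625.00 + $51,830.00 + $22,522.50 + $16,430.00 = $135,407.50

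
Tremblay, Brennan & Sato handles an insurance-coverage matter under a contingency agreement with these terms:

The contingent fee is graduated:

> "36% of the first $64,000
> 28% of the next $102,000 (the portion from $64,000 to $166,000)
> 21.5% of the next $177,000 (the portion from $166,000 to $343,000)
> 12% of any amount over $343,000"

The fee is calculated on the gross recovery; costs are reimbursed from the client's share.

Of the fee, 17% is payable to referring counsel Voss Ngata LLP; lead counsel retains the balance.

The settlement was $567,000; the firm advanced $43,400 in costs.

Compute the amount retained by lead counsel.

Fee base is the gross recovery, $567,000; costs are reimbursed separately.
First $64,000 at 36% = $23,040.00
Next $102,000 at 28% = $28,560.00
Next $177,000 at 21.5% = $38,055.00
Remaining $224,000 at 12% = $26,880.00
Fee: $23,040.00 + $28,560.00 + $38,055.00 + $26,880.00 = $116,535.00
Referral share: 17% of $116,535.00 = $19,810.95; lead counsel retains $116,535.00 − $19,810.95 = $96,724.05.

$96,724.05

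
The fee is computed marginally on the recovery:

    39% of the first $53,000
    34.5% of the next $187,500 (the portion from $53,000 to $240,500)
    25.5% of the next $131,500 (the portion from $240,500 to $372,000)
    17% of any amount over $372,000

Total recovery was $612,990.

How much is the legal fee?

$159,858.30

First $53,000 at 39% = $20,670.00
Next $187,500 at 34.5% = $64,687.50
Next $131,500 at 25.5% = $33,532.50
Remaining $240,990 at 17% = $40,968.30
Fee: $20,670.00 + $64,687.50 + $33,532.50 + $40,968.30 = $159,858.30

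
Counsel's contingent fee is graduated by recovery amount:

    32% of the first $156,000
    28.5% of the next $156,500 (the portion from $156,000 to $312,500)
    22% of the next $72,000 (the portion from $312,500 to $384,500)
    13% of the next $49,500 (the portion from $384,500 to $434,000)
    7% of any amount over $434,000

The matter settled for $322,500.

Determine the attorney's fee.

$96,722.50

First $156,000 at 32% = $49,920.00
Next $156,500 at 28.5% = $44,602.50
Remaining $10,000 at 22% = $2,200.00
Fee: $49,920.00 + $44,602.50 + $2,200.00 = $96,722.50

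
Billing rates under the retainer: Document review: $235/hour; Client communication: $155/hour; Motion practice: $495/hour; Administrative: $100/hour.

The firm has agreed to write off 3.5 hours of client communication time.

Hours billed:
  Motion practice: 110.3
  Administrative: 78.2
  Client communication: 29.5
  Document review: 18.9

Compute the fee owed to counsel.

Document review: 18.9 × $235 = $4,441.50
Client communication: 29.5 × $155 = $4,572.50
Motion practice: 110.3 × $495 = $54,598.50
Administrative: 78.2 × $100 = $7,820.00
Subtotal: $71,432.50
Write-off: 3.5 × $155 = $542.50
Total: $71,432.50 − $542.50 = $70,890.00

$70,890.00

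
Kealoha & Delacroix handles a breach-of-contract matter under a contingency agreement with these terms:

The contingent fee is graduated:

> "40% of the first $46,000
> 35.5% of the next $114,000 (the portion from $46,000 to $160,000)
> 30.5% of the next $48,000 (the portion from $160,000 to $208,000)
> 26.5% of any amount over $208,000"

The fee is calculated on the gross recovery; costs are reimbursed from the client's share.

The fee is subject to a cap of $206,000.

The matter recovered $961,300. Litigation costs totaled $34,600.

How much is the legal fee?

$206,000.00

Fee base is the gross recovery, $961,300; costs are reimbursed separately.
First $46,000 at 40% = $18,400.00
Next $114,000 at 35.5% = $40,470.00
Next $48,000 at 30.5% = $14,640.00
Remaining $753,300 at 26.5% = $199,624.50
Fee: $18,400.00 + $40,470.00 + $14,640.00 + $199,624.50 = $273,134.50
$273,134.50 exceeds the $206,000 cap, so the fee is capped at $206,000.00.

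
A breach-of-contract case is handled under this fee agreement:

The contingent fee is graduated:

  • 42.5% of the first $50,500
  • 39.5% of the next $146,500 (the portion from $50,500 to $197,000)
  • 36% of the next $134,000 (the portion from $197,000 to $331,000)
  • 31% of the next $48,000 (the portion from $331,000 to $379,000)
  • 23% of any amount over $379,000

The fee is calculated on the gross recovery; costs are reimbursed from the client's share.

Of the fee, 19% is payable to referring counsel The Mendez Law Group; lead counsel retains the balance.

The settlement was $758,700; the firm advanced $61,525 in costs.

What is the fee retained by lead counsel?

$186,122.61

Fee base is the gross recovery, $758,700; costs are reimbursed separately.
First $50,500 at 42.5% = $21,462.50
Next $146,500 at 39.5% = $57,867.50
Next $134,000 at 36% = $48,240.00
Next $48,000 at 31% = $14,880.00
Remaining $379,700 at 23% = $87,331.00
Fee: $21,462.50 + $57,867.50 + $48,240.00 + $14,880.00 + $87,331.00 = $229,781.00
Referral share: 19% of $229,781.00 = $43,658.39; lead counsel retains $229,781.00 − $43,658.39 = $186,122.61.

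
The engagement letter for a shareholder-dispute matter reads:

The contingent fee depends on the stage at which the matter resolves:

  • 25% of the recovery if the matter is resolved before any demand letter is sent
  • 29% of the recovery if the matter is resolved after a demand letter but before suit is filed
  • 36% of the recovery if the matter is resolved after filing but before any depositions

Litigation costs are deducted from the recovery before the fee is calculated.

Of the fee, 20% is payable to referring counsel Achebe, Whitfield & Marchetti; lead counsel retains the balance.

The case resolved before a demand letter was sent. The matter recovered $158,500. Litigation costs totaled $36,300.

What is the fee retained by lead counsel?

Fee base (net of costs): $158,500 − $36,300 = $122,200
The matter resolved before a demand letter was sent, so the 25% rate applies.
$122,200 × 25% = $30,550.00
Referral share: 20% of $30,550.00 = $6,110.00; lead counsel retains $30,550.00 − $6,110.00 = $24,440.00.

$24,440.00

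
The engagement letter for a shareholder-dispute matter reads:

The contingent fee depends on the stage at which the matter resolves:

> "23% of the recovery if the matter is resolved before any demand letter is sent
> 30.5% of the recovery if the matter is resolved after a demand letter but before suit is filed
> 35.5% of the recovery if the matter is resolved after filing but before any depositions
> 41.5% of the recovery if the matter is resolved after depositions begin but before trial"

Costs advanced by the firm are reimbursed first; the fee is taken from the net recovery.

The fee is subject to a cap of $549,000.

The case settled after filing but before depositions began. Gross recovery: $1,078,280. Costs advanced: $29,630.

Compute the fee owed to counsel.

$372,270.75

Fee base (net of costs): $1,078,280 − $29,630 = $1,048,650
The matter settled after filing but before depositions began, so the 35.5% rate applies.
$1,048,650 × 35.5% = $372,270.75
$372,270.75 is under the $549,000 cap.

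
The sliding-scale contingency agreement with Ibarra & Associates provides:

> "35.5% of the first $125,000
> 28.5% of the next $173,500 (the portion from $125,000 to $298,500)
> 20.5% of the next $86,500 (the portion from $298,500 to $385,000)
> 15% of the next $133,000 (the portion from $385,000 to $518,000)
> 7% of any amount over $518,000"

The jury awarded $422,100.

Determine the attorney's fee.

$117,120.00

First $125,000 at 35.5% = $44,375.00
Next $173,500 at 28.5% = $49,447.50
Next $86,500 at 20.5% = $17,732.50
Remaining $37,100 at 15% = $5,565.00
Fee: $44,375.00 + $49,447.50 + $17,732.50 + $5,565.00 = $117,120.00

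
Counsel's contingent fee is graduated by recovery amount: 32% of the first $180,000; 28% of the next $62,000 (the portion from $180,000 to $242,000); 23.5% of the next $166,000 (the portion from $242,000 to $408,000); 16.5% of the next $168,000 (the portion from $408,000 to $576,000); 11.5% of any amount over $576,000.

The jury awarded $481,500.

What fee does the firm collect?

$126,097.50

First $180,000 at 32% = $57,600.00
Next $62,000 at 28% = $17,360.00
Next $166,000 at 23.5% = $39,010.00
Remaining $73,500 at 16.5% = $12,127.50
Fee: $57,600.00 + $17,360.00 + $39,010.00 + $12,127.50 = $126,097.50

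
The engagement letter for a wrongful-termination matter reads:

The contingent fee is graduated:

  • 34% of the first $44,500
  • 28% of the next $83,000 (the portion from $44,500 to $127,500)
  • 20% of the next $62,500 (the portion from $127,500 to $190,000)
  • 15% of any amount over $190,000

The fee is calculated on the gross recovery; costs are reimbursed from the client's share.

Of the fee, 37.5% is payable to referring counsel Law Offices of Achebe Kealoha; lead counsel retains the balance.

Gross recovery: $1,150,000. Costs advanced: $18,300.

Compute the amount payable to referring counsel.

Fee base is the gross recovery, $1,150,000; costs are reimbursed separately.
First $44,500 at 34% = $15,130.00
Next $83,000 at 28% = $23,240.00
Next $62,500 at 20% = $12,500.00
Remaining $960,000 at 15% = $144,000.00
Fee: $15,130.00 + $23,240.00 + $12,500.00 + $144,000.00 = $194,870.00
Referral share: 37.5% of $194,870.00 = $73,076.25; lead counsel retains $194,870.00 − $73,076.25 = $121,793.75.

$73,076.25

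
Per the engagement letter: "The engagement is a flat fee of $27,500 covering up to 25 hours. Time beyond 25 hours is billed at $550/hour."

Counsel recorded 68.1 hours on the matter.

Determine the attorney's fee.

Flat fee: $27,500.00
Excess hours: 68.1 − 25 = 43.1
Overrun: 43.1 × $550 = $23,705.00
Total: $27,500.00 + $23,705.00 = $51,205.00

$51,205.00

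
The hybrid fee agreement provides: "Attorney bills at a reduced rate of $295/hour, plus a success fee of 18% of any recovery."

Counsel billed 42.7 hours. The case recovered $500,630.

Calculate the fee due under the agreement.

$102,709.90

Hourly: 42.7 × $295 = $12,596.50
Success fee: 18% of $500,630 = $90,113.40
Total: $12,596.50 + $90,113.40 = $102,709.90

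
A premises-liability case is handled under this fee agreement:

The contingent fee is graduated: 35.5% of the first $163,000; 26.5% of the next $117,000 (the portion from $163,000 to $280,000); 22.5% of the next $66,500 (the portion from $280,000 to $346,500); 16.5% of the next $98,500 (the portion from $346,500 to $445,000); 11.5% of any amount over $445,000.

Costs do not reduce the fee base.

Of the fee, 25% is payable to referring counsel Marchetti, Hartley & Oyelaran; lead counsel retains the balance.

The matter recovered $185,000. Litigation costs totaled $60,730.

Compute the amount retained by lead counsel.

$47,771.25

Fee base is the gross recovery, $185,000; costs are reimbursed separately.
First $163,000 at 35.5% = $57,865.00
Remaining $22,000 at 26.5% = $5,830.00
Fee: $57,865.00 + $5,830.00 = $63,695.00
Referral share: 25% of $63,695.00 = $15,923.75; lead counsel retains $63,695.00 − $15,923.75 = $47,771.25.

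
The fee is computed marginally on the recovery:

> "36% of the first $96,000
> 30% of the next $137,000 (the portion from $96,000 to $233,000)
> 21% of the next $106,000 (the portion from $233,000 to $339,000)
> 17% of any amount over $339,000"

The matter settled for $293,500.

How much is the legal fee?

First $96,000 at 36% = $34,560.00
Next $137,000 at 30% = $41,100.00
Remaining $60,500 at 21% = $12,705.00
Fee: $34,560.00 + $41,100.00 + $12,705.00 = $88,365.00

$88,365.00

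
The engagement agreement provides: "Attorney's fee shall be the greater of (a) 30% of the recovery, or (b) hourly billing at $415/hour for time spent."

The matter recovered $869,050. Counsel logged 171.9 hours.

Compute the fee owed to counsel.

$260,715.00

(a) 30% of $869,050 = $260,715.00
(b) 171.9 × $415 = $71,338.50
The greater is (a): $260,715.00.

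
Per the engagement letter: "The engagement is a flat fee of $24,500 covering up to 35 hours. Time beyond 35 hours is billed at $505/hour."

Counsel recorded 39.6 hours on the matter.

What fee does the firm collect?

$26,823.00

Flat fee: $24,500.00
Excess hours: 39.6 − 35 = 4.6
Overrun: 4.6 × $505 = $2,323.00
Total: $24,500.00 + $2,323.00 = $26,823.00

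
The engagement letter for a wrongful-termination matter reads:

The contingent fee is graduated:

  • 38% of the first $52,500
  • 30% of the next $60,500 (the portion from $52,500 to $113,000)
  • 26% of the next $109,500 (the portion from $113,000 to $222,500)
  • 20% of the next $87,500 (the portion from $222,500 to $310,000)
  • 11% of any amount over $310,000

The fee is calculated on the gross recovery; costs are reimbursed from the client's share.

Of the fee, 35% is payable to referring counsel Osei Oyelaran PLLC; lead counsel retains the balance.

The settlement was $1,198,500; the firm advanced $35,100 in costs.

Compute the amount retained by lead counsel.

$118,173.25

Fee base is the gross recovery, $1,198,500; costs are reimbursed separately.
First $52,500 at 38% = $19,950.00
Next $60,500 at 30% = $18,150.00
Next $109,500 at 26% = $28,470.00
Next $87,500 at 20% = $17,500.00
Remaining $888,500 at 11% = $97,735.00
Fee: $19,950.00 + $18,150.00 + $28,470.00 + $17,500.00 + $97,735.00 = $181,805.00
Referral share: 35% of $181,805.00 = $63,631.75; lead counsel retains $181,805.00 − $63,631.75 = $118,173.25.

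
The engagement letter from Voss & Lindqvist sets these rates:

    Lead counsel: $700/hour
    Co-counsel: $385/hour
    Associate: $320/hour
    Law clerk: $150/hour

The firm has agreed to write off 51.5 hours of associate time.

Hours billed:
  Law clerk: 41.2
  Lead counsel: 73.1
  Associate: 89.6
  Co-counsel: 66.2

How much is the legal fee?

Lead counsel: 73.1 × $700 = $51,170.00
Co-counsel: 66.2 × $385 = $25,487.00
Associate: 89.6 × $320 = $28,672.00
Law clerk: 41.2 × $150 = $6,180.00
Subtotal: $111,509.00
Write-off: 51.5 × $320 = $16,480.00
Total: $111,509.00 − $16,480.00 = $95,029.00

$95,029.00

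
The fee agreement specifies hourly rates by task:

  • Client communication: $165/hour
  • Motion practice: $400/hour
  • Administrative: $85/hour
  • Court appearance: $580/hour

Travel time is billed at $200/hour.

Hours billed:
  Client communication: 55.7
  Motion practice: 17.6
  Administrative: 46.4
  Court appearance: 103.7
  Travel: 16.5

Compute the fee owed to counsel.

$83,620.50

Client communication: 55.7 × $165 = $9,190.50
Motion practice: 17.6 × $400 = $7,040.00
Administrative: 46.4 × $85 = $3,944.00
Court appearance: 103.7 × $580 = $60,146.00
Subtotal: $9,190.50 + $7,040.00 + $3,944.00 + $60,146.00 = $80,320.50
Travel: 16.5 × $200 = $3,300.00
Total: $80,320.50 + $3,300.00 = $83,620.50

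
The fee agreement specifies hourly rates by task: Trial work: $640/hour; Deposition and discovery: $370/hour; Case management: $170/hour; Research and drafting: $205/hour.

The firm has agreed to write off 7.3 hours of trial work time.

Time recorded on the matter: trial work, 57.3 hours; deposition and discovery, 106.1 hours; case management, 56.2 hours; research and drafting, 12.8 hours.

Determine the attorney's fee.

Trial work: 57.3 × $640 = $36,672.00
Deposition and discovery: 106.1 × $370 = $39,257.00
Case management: 56.2 × $170 = $9,554.00
Research and drafting: 12.8 × $205 = $2,624.00
Subtotal: $88,107.00
Write-off: 7.3 × $640 = $4,672.00
Total: $88,107.00 − $4,672.00 = $83,435.00

$83,435.00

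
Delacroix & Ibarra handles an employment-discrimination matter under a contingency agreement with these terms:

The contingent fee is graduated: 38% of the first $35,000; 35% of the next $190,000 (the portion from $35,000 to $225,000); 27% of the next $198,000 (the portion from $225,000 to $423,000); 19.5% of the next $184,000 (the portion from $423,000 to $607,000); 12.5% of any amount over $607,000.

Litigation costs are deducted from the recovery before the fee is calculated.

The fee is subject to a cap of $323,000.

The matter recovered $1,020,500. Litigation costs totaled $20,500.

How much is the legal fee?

$218,265.00

Fee base (net of costs): $1,020,500 − $20,500 = $1,000,000
First $35,000 at 38% = $13,300.00
Next $190,000 at 35% = $66,500.00
Next $198,000 at 27% = $53,460.00
Next $184,000 at 19.5% = $35,880.00
Remaining $393,000 at 12.5% = $49,125.00
Fee: $13,300.00 + $66,500.00 + $53,460.00 + $35,880.00 + $49,125.00 = $218,265.00
$218,265.00 is under the $323,000 cap.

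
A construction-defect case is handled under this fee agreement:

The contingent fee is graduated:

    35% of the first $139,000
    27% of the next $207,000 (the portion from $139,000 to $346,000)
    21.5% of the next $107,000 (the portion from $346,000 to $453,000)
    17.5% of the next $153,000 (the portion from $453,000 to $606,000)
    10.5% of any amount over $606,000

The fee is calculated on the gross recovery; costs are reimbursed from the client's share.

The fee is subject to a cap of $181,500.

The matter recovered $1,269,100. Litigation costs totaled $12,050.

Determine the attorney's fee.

$181,500.00

Fee base is the gross recovery, $1,269,100; costs are reimbursed separately.
First $139,000 at 35% = $48,650.00
Next $207,000 at 27% = $55,890.00
Next $107,000 at 21.5% = $23,005.00
Next $153,000 at 17.5% = $26,775.00
Remaining $663,100 at 10.5% = $69,625.50
Fee: $48,650.00 + $55,890.00 + $23,005.00 + $26,775.00 + $69,625.50 = $223,945.50
$223,945.50 exceeds the $181,500 cap, so the fee is capped at $181,500.00.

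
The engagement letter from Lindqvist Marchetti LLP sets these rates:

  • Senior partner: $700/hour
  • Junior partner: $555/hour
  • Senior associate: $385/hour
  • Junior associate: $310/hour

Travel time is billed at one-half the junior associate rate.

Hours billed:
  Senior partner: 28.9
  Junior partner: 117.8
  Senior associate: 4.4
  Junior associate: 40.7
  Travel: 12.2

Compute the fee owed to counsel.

$101,811.00

Senior partner: 28.9 × $700 = $20,230.00
Junior partner: 117.8 × $555 = $65,379.00
Senior associate: 4.4 × $385 = $1,694.00
Junior associate: 40.7 × $310 = $12,617.00
Subtotal: $20,230.00 + $65,379.00 + $1,694.00 + $12,617.00 = $99,920.00
Travel: 12.2 × ($310 ÷ 2) = 12.2 × $155.00 = $1,891.00
Total: $99,920.00 + $1,891.00 = $101,811.00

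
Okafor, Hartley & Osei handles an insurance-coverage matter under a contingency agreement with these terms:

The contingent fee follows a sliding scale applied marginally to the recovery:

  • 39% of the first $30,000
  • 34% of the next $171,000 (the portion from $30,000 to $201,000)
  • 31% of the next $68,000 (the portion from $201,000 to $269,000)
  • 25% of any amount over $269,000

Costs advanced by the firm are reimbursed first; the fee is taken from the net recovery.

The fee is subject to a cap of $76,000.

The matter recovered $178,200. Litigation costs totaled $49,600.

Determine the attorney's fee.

$45,224.00

Fee base (net of costs): $178,200 − $49,600 = $128,600
First $30,000 at 39% = $11,700.00
Remaining $98,600 at 34% = $33,524.00
Fee: $11,700.00 + $33,524.00 = $45,224.00
$45,224.00 is under the $76,000 cap.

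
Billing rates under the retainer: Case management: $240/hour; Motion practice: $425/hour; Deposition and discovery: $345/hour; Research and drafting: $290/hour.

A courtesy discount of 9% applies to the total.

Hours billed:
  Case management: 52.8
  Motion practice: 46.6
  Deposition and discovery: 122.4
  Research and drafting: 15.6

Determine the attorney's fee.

Case management: 52.8 × $240 = $12,672.00
Motion practice: 46.6 × $425 = $19,805.00
Deposition and discovery: 122.4 × $345 = $42,228.00
Research and drafting: 15.6 × $290 = $4,524.00
Subtotal: $79,229.00
Less 9% discount: −$7,130.61
Total: $79,229.00 − $7,130.61 = $72,098.39

$72,098.39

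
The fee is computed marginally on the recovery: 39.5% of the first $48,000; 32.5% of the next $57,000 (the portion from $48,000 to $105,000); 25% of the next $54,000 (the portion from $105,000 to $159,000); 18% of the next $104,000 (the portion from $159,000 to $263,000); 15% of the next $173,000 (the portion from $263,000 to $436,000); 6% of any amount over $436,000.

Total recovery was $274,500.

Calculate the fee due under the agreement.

$71,430.00

First $48,000 at 39.5% = $18,960.00
Next $57,000 at 32.5% = $18,525.00
Next $54,000 at 25% = $13,500.00
Next $104,000 at 18% = $18,720.00
Remaining $11,500 at 15% = $1,725.00
Fee: $18,960.00 + $18,525.00 + $13,500.00 + $18,720.00 + $1,725.00 = $71,430.00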